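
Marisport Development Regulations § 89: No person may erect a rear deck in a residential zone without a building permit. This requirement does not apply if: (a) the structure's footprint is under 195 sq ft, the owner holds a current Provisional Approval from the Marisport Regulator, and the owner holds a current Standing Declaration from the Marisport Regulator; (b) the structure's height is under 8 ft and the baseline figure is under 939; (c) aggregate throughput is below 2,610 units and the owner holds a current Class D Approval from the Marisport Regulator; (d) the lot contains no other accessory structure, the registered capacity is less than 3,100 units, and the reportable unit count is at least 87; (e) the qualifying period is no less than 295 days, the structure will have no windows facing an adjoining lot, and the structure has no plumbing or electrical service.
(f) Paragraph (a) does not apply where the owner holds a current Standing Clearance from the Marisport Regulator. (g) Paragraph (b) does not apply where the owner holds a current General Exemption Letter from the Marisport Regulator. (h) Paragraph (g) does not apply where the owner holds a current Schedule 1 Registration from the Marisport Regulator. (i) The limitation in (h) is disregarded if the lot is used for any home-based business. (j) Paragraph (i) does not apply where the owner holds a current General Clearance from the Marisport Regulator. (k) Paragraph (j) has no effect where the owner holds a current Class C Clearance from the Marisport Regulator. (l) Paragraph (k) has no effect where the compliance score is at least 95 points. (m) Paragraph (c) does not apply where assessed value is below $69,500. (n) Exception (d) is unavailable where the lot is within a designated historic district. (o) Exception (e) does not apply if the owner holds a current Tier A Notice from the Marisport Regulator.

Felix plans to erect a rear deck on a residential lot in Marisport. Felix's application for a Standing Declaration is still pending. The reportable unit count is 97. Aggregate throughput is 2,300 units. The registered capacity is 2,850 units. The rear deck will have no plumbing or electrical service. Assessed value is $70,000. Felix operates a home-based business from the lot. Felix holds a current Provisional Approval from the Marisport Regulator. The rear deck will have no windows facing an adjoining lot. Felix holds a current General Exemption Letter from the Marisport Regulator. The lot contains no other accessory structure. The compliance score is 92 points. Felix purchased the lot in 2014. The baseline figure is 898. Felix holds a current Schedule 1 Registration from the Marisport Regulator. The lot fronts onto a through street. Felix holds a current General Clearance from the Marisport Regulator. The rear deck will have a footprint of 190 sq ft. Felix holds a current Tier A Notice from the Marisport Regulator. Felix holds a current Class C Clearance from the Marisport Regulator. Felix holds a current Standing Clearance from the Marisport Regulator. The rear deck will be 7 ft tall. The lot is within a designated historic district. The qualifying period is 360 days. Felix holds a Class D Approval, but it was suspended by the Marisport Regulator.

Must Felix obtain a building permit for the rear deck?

Exception (a) does not apply: no current Standing Declaration is held.
Exception (b)'s conditions are all satisfied: the structure's height is 7 ft, under the 8 ft limit; the baseline figure is 898, under the 939 limit. But applying paragraphs (g)–(l): (g) operates against (b): a current General Exemption Letter is held. (h) would limit (g) — a current Schedule 1 Registration is held — but (i) sets (h) aside: (i) applies — a home-based business operates on the lot. (j) applies (a current General Clearance is held), but is itself disapplied by (k): (k) operates against (j): a current Class C Clearance is held. (l) does not operate here (the compliance score is 92 points, short of 95 points), so (k) stands. So (b) is unavailable.
Exception (c) does not apply: there is no Class D Approval in force.
All of (d)'s requirements are met (the lot has no other accessory structure; the registered capacity is 2,850 units, less than the 3,100 units limit; the reportable unit count is 97, meeting the 87 threshold). Turning to paragraph (n): (n) operates against (d): the lot is in a historic district. So (d) is unavailable.
Exception (e) is satisfied on its face — the qualifying period is 360 days, meeting the 295 days threshold; no windows face an adjoining lot; there is no plumbing or electrical service. But: (o) operates against (e): a current Tier A Notice is held. (e) is therefore removed.
No exception displaces § 89.

Yes — Felix must obtain a building permit.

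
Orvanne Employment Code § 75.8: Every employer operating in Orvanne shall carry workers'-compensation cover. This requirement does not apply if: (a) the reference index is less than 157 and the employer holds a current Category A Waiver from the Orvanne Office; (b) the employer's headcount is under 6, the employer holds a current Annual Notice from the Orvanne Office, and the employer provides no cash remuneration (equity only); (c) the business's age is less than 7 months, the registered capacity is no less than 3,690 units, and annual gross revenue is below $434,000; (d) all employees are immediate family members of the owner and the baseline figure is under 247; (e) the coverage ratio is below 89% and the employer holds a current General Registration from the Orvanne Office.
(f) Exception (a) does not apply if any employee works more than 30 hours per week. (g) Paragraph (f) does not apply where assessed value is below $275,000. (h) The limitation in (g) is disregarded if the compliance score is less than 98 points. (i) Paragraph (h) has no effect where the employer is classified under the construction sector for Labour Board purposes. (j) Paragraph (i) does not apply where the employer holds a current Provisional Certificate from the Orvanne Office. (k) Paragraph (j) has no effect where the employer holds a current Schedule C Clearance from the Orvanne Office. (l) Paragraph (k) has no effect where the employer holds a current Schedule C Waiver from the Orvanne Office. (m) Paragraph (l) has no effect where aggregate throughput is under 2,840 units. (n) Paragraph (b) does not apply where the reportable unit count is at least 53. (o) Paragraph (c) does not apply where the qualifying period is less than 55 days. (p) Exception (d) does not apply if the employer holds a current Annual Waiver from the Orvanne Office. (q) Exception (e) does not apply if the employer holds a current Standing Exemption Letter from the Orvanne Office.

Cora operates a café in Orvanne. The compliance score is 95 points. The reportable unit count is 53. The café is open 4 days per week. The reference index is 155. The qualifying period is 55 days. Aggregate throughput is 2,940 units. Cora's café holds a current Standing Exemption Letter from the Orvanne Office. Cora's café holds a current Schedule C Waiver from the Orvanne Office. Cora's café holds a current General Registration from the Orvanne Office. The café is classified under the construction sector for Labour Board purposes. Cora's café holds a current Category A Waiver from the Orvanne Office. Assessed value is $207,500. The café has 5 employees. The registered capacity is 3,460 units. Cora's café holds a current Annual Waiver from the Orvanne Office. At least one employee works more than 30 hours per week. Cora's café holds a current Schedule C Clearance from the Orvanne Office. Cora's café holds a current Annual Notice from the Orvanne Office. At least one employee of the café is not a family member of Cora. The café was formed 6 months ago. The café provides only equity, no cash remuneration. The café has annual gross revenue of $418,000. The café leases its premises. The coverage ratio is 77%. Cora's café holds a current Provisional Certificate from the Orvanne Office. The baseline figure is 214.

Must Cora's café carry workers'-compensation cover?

Exception (a)'s conditions are all satisfied: the reference index is 155, less than the 157 limit; a current Category A Waiver is held. But: (f) is engaged — at least one employee exceeds 30 hours/week. (g) is engaged (assessed value is $207,500, below the $275,000 limit), but is itself disapplied by (h): (h) operates against (g): the compliance score is 95 points, less than the 98 points limit. (i) is engaged (the café is classified under the construction sector), but is set aside by (j): (j) operates against (i): a current Provisional Certificate is held. (k) would limit (j) — a current Schedule C Clearance is held — but (l) sets (k) aside: (l) operates against (k): a current Schedule C Waiver is held. (m) is inapplicable (aggregate throughput is 2,940 units, not under 2,840 units), so (l) stands. (a) is therefore removed.
Exception (b): the employer's headcount is 5, under the 6 limit; a current Annual Notice is held; remuneration is equity-only — every condition holds. Turning to paragraph (n): (n) is engaged — the reportable unit count is 53, meeting the 53 threshold. So (b) is unavailable.
Exception (c) does not apply: the registered capacity is 3,460 units, short of 3,690 units.
Exception (d) fails — at least one employee is not a family member.
Exception (e)'s conditions are all satisfied: the coverage ratio is 77%, below the 89% limit; a current General Registration is held. Turning to paragraph (q): (q) operates against (e): a current Standing Exemption Letter is held. Exception (e) does not apply.
No exception is made out. Cora's café falls within the general rule.

Yes — Cora's café must carry workers'-compensation cover.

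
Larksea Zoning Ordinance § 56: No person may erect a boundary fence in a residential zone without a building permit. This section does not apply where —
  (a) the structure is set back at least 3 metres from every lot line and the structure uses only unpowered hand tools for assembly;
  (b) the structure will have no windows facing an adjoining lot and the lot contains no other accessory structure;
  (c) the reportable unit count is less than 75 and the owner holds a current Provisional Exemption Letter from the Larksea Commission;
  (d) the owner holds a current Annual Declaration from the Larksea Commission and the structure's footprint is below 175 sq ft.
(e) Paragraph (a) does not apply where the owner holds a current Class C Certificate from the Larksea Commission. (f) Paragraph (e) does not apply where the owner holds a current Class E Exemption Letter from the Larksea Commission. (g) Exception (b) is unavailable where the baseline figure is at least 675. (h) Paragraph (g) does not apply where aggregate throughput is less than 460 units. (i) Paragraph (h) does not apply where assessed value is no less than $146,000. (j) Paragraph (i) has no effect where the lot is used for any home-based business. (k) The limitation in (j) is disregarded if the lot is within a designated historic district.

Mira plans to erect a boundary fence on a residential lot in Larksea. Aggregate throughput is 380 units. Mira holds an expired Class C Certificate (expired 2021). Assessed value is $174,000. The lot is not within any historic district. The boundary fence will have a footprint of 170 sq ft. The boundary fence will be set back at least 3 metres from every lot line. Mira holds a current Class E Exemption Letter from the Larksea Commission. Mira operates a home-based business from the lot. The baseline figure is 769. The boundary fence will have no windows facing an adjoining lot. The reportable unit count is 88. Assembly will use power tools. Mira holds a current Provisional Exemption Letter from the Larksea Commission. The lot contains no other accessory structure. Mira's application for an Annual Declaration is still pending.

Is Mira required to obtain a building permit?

Exception (a) fails — assembly uses power tools.
Exception (b): no windows face an adjoining lot; the lot has no other accessory structure — every condition holds. As to paragraphs (g)–(k): (g) operates (the baseline figure is 769, meeting the 675 threshold), but yields to (h): (h) operates — aggregate throughput is 380 units, less than the 460 units limit. (i) is engaged (assessed value is $174,000, meeting the $146,000 threshold), but is set aside by (j): (j) operates — a home-based business operates on the lot. (k) is not triggered (the lot is not in a historic district), so (j) stands. So (b) applies.
Exception (c) requires that the reportable unit count is less than 75; but the reportable unit count is 88, not less than 75, so (c) is unavailable.
Exception (d) does not apply: the Annual Declaration is not current.

No — exception (b) applies; Mira does not need a building permit.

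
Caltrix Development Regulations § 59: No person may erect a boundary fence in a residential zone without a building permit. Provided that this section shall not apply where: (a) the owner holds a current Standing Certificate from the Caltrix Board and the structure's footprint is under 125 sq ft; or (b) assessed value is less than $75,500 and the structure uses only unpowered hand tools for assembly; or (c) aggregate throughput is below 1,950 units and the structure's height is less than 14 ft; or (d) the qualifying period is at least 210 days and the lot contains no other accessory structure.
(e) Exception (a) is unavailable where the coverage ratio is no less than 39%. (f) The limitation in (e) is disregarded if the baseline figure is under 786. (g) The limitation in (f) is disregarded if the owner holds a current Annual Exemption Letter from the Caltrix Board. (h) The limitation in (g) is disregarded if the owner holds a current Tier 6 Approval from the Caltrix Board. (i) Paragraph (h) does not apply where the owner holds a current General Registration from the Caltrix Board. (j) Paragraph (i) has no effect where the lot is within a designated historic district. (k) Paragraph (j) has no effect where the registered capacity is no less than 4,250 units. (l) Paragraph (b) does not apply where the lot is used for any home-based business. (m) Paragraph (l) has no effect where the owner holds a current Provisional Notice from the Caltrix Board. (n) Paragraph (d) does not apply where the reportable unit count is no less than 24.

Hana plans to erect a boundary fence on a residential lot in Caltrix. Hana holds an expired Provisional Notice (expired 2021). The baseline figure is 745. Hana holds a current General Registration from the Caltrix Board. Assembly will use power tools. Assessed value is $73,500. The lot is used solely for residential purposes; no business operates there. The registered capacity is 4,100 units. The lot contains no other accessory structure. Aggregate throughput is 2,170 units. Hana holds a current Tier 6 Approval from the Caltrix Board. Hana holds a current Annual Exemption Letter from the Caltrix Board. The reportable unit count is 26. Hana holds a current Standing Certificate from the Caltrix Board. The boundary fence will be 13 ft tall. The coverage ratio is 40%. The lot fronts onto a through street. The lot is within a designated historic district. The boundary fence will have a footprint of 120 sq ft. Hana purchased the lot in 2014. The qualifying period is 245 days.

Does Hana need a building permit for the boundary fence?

Exception (a): a current Standing Certificate is held; the structure's footprint is 120 sq ft, under the 125 sq ft limit — every condition holds. Applying paragraphs (e)–(k): (e) operates (the coverage ratio is 40%, meeting the 39% threshold), but is set aside by (f): (f) operates against (e): the baseline figure is 745, under the 786 limit. (g) would limit (f) — a current Annual Exemption Letter is held — but (h) sets (g) aside: (h) operates against (g): a current Tier 6 Approval is held. (i) is triggered (a current General Registration is held), but yields to (j): (j) applies — the lot is in a historic district. (k), which would lift (j), is not engaged — the registered capacity is 4,100 units, short of 4,250 units. (a) remains available.
Exception (b) requires that the structure uses only unpowered hand tools for assembly; but assembly uses power tools, so (b) is unavailable.
Exception (c) fails — aggregate throughput is 2,170 units, not below 1,950 units.
Exception (d): the qualifying period is 245 days, meeting the 210 days threshold; the lot has no other accessory structure — every condition holds. However, paragraph (n) must be considered: (n) applies — the reportable unit count is 26, meeting the 24 threshold. So (d) is unavailable.

No — exception (a) applies; Hana does not need a building permit.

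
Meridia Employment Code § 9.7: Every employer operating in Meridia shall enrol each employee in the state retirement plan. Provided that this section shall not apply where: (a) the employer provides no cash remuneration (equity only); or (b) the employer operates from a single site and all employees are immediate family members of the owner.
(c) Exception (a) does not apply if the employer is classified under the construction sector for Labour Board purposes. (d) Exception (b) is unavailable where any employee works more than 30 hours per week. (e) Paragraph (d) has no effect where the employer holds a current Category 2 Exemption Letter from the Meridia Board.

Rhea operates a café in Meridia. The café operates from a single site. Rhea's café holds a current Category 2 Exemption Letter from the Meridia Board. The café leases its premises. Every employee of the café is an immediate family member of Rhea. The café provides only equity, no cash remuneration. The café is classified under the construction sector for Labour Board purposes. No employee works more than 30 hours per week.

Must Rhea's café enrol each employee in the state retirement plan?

All of (a)'s requirements are met (remuneration is equity-only). But: (c) operates against (a): the café is classified under the construction sector. (a) is therefore removed.
Exception (b) is satisfied on its face — the employer operates from a single site; every employee is an immediate family member. Under paragraphs (d)–(e): (d), which would limit (b), is not engaged: no employee exceeds 30 hours/week. So (b) applies.

No — exception (b) applies; Rhea's café is not required to enrol each employee in the state retirement plan.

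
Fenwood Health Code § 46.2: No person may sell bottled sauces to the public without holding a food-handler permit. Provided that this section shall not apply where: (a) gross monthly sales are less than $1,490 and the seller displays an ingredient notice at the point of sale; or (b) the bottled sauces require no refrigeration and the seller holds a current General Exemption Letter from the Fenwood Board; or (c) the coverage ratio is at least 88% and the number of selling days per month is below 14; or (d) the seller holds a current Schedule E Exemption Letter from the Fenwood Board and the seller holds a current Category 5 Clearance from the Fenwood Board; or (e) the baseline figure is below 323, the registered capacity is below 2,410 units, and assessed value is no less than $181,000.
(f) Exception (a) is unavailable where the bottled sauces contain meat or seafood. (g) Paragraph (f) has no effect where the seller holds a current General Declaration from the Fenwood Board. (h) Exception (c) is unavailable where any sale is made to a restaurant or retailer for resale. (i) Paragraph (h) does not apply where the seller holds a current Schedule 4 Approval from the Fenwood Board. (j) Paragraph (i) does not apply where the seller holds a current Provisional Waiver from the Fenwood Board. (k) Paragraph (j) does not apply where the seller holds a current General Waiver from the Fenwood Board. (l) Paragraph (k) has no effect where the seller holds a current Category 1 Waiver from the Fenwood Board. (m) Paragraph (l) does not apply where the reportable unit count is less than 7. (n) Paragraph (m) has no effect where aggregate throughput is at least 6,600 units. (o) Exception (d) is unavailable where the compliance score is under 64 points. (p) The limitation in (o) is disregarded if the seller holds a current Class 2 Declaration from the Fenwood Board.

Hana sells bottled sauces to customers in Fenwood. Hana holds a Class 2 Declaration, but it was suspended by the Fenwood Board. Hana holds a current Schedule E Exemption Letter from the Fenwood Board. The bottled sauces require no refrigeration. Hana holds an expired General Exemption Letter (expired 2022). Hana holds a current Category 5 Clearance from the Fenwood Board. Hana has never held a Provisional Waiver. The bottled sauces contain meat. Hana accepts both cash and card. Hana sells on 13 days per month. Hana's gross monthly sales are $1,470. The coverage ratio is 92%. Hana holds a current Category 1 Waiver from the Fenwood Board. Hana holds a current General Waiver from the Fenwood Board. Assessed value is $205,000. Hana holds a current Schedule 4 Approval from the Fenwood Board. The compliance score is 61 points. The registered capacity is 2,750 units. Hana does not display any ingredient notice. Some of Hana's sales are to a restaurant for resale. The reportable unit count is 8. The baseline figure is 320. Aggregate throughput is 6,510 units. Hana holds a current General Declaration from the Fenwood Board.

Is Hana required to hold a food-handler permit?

Exception (a) requires that the seller displays an ingredient notice at the point of sale; but no ingredient notice is displayed, so (a) is unavailable.
Exception (b) does not apply: the General Exemption Letter is not current.
Exception (c) is satisfied on its face — the coverage ratio is 92%, meeting the 88% threshold; the number of selling days per month is 13, below the 14 limit. As to paragraphs (h)–(n): (h) would limit (c) — some sales are to a restaurant for resale — but (i) sets (h) aside: (i) operates against (h): a current Schedule 4 Approval is held. (j) is not triggered (the Provisional Waiver is not current), so (i) stands. (c) remains available.
Exception (d) is satisfied on its face — a current Schedule E Exemption Letter is held; a current Category 5 Clearance is held. Turning to paragraphs (o)–(p): (o) applies — the compliance score is 61 points, under the 64 points limit. (p) is not triggered (there is no Class 2 Declaration in force), so (o) stands. Exception (d) does not apply.
Exception (e) requires that the registered capacity is below 2,410 units; but the registered capacity is 2,750 units, not below 2,410 units, so (e) is unavailable.

No — exception (c) applies; Hana is not required to hold a food-handler permit.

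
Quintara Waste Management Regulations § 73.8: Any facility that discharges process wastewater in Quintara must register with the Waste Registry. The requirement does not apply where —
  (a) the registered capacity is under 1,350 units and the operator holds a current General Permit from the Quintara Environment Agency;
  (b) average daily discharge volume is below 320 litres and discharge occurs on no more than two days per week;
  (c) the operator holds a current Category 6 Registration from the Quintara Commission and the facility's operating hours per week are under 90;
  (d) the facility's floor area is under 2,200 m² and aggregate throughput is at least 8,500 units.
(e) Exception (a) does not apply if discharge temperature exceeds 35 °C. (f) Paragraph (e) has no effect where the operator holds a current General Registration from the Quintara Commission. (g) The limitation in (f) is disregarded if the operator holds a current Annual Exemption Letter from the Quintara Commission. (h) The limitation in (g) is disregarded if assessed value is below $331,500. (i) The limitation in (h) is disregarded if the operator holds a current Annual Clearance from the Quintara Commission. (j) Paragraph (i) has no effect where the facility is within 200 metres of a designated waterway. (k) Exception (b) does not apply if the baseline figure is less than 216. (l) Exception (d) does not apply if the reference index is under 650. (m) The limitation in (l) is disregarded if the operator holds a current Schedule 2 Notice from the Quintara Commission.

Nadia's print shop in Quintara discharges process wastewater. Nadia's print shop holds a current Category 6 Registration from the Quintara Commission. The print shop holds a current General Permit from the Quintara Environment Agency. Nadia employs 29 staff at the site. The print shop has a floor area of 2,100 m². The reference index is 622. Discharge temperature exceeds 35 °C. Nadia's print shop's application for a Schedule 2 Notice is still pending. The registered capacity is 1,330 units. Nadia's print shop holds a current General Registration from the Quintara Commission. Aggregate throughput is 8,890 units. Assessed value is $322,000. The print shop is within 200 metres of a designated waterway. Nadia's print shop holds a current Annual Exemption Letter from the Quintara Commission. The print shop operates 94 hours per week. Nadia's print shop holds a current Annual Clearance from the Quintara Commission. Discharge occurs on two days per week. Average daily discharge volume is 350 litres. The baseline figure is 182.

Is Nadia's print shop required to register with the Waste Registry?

Exception (a): the registered capacity is 1,330 units, under the 1,350 units limit; a current General Permit is held — every condition holds. Under paragraphs (e)–(j): (e) applies (discharge temperature exceeds 35 °C), but is set aside by (f): (f) operates against (e): a current General Registration is held. (g) is engaged (a current Annual Exemption Letter is held), but is set aside by (h): (h) applies — assessed value is $322,000, below the $331,500 limit. (i) operates (a current Annual Clearance is held), but is set aside by (j): (j) operates against (i): the print shop is within 200 m of a designated waterway. Exception (a) stands.
Exception (b) fails — average daily discharge volume is 350 litres, not below 320 litres.
Exception (c) requires that the facility's operating hours per week are under 90; but the facility's operating hours per week are 94, not under 90, so (c) is unavailable.
Exception (d) is satisfied on its face — the facility's floor area is 2,100 m², under the 2,200 m² limit; aggregate throughput is 8,890 units, meeting the 8,500 units threshold. However, paragraphs (l)–(m) must be considered: (l) is engaged — the reference index is 622, under the 650 limit. (m), which would lift (l), is not engaged — there is no Schedule 2 Notice in force. (d) is therefore removed.

No — exception (a) applies; Nadia's print shop is not required to register with the Waste Registry.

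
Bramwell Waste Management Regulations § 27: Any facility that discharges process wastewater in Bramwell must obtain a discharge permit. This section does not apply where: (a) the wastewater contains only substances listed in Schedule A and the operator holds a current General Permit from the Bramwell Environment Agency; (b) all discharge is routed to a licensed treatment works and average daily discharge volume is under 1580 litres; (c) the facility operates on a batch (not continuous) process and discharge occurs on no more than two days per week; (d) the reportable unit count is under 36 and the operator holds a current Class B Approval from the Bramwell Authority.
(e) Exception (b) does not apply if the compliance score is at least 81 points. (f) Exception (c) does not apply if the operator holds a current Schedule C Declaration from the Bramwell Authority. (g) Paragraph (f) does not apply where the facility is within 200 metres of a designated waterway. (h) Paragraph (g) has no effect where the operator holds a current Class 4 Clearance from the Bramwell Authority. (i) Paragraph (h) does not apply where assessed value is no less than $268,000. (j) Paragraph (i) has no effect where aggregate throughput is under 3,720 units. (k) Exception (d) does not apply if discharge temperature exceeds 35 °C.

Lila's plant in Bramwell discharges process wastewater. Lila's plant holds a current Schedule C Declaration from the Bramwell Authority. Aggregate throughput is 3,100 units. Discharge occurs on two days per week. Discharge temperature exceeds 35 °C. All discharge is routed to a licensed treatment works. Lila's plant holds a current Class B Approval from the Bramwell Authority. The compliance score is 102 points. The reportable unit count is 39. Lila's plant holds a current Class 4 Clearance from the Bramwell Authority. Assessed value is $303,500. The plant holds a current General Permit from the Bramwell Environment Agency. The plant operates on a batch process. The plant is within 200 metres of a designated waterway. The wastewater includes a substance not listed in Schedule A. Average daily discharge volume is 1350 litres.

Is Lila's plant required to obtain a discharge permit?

Yes — Lila's plant must obtain a discharge permit.

Exception (a) fails — the wastewater includes a non-Schedule-A substance.
Exception (b) is satisfied on its face — discharge is routed to a licensed treatment works; average daily discharge volume is 1350 litres, under the 1580 litres limit. However, paragraph (e) must be considered: (e) operates against (b): the compliance score is 102 points, meeting the 81 points threshold. Exception (b) does not apply.
Exception (c): the facility operates on a batch process; discharge occurs on no more than two days per week — every condition holds. But applying paragraphs (f)–(j): (f) applies — a current Schedule C Declaration is held. (g) is engaged (the plant is within 200 m of a designated waterway), but is displaced by (h): (h) operates against (g): a current Class 4 Clearance is held. (i) would limit (h) — assessed value is $303,500, meeting the $268,000 threshold — but (j) sets (i) aside: (j) is engaged — aggregate throughput is 3,100 units, under the 3,720 units limit. So (c) is unavailable.
Exception (d) does not apply: the reportable unit count is 39, not under 36.
None of the exceptions is available; § 27 applies in full.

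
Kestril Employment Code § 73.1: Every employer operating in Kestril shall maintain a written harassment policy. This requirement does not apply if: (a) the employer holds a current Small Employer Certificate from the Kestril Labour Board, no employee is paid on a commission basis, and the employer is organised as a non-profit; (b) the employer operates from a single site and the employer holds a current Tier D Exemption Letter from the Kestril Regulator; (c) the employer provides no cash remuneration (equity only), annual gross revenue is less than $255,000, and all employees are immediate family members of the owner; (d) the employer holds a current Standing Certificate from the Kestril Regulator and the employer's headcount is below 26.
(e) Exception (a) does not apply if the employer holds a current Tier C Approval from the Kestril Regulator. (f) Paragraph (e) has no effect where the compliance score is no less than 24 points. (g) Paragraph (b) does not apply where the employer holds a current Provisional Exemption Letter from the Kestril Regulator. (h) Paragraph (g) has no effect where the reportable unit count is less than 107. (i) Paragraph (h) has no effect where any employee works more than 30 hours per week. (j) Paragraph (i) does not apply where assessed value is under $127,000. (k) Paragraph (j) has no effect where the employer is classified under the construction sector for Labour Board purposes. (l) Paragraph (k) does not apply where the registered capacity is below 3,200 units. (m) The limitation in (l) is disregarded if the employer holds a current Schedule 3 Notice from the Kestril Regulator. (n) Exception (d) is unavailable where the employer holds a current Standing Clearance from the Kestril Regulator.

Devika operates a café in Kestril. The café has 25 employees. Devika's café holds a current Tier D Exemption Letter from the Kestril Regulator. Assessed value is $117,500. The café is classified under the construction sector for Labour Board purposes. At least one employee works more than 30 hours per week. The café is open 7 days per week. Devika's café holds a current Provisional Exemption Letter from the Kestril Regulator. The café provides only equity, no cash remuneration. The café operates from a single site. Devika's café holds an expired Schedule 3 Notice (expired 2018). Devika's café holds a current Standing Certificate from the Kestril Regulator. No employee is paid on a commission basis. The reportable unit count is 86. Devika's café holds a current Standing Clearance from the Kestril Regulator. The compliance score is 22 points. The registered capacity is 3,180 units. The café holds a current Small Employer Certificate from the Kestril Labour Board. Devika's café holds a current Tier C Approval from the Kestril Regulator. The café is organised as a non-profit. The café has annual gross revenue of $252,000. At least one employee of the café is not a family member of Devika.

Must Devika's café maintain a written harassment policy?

No — exception (b) applies; Devika's café is not required to maintain a written harassment policy.

All of (a)'s requirements are met (a current Small Employer Certificate is held; no employee is paid on commission; the employer is a non-profit). Turning to paragraphs (e)–(f): (e) operates against (a): a current Tier C Approval is held. (f) is not triggered (the compliance score is 22 points, short of 24 points), so (e) stands. So (a) is unavailable.
Exception (b): the employer operates from a single site; a current Tier D Exemption Letter is held — every condition holds. Under paragraphs (g)–(m): (g) is engaged (a current Provisional Exemption Letter is held), but is set aside by (h): (h) operates — the reportable unit count is 86, less than the 107 limit. (i) would limit (h) — at least one employee exceeds 30 hours/week — but (j) sets (i) aside: (j) applies — assessed value is $117,500, under the $127,000 limit. (k) would limit (j) — the café is classified under the construction sector — but (l) sets (k) aside: (l) is engaged — the registered capacity is 3,180 units, below the 3,200 units limit. (m), which would lift (l), is not triggered — the Schedule 3 Notice is not current. Exception (b) stands.
Exception (c) requires that all employees are immediate family members of the owner; but at least one employee is not a family member, so (c) is unavailable.
Exception (d)'s conditions are all satisfied: a current Standing Certificate is held; the employer's headcount is 25, below the 26 limit. However, paragraph (n) must be considered: (n) operates against (d): a current Standing Clearance is held. So (d) is unavailable.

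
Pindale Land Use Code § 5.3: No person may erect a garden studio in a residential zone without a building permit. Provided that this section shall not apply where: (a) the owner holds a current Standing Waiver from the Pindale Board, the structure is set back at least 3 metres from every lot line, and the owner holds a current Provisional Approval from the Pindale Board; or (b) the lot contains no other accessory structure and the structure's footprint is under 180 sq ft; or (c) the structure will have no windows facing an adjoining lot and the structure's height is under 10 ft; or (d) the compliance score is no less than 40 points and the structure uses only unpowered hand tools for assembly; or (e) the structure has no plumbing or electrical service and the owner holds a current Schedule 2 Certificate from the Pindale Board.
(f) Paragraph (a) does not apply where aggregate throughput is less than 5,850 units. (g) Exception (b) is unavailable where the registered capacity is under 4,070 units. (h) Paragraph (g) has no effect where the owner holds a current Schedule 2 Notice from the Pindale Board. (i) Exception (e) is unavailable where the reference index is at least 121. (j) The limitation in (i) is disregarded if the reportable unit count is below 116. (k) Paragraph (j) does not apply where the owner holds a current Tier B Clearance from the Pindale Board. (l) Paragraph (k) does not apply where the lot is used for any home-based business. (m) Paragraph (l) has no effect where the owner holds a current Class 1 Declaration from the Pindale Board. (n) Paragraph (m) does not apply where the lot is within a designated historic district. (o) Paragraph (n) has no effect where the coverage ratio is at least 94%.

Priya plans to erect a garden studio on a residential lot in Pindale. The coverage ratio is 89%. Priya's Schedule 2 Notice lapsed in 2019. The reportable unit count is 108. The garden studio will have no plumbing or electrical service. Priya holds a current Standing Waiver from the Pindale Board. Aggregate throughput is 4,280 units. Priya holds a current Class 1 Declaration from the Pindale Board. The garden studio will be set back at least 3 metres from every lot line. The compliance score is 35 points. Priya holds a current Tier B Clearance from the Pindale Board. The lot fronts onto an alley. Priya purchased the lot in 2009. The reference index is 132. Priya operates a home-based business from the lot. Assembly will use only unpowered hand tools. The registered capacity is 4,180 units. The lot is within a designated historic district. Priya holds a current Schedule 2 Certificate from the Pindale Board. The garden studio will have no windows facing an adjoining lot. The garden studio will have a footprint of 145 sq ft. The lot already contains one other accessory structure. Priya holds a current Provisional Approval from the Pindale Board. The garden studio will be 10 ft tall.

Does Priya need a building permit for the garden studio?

Exception (a): a current Standing Waiver is held; the setback is at least 3 m on every side; a current Provisional Approval is held — every condition holds. But applying paragraph (f): (f) operates against (a): aggregate throughput is 4,280 units, less than the 5,850 units limit. Exception (a) does not apply.
Exception (b) does not apply: the lot already has another accessory structure.
Exception (c) fails — the structure's height is 10 ft, not under 10 ft.
Exception (d) requires that the compliance score is no less than 40 points; but the compliance score is 35 points, short of 40 points, so (d) is unavailable.
Exception (e)'s conditions are all satisfied: there is no plumbing or electrical service; a current Schedule 2 Certificate is held. As to paragraphs (i)–(o): (i) is triggered (the reference index is 132, meeting the 121 threshold), but yields to (j): (j) is engaged — the reportable unit count is 108, below the 116 limit. (k) applies (a current Tier B Clearance is held), but is itself disapplied by (l): (l) applies — a home-based business operates on the lot. (m) is triggered (a current Class 1 Declaration is held), but is set aside by (n): (n) operates against (m): the lot is in a historic district. (o) does not operate here (the coverage ratio is 89%, short of 94%), so (n) stands. (e) remains available.

No — exception (e) applies; Priya does not need a building permit.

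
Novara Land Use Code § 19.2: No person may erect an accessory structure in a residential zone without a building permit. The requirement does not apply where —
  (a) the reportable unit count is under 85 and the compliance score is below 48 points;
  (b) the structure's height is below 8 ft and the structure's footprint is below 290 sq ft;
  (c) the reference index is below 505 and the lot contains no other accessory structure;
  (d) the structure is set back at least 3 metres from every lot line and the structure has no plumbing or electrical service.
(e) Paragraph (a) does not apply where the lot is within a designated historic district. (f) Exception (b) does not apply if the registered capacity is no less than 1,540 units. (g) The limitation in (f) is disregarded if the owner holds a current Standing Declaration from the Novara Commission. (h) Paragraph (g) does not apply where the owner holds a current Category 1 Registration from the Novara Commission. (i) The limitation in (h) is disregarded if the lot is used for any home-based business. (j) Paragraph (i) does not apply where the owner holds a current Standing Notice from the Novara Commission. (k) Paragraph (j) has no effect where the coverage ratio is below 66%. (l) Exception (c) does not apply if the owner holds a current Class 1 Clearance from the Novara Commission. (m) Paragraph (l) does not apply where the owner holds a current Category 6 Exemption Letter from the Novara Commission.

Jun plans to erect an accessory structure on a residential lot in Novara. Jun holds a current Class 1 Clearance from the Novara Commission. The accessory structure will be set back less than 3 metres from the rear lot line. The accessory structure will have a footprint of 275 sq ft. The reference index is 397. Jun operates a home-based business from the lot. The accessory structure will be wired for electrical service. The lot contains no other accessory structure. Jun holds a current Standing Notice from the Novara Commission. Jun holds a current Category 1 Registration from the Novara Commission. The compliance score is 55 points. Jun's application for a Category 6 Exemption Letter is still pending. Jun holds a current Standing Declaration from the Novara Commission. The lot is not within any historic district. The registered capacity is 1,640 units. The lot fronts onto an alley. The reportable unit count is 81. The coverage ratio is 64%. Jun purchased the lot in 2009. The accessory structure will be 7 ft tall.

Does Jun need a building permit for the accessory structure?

Exception (a) requires that the compliance score is below 48 points; but the compliance score is 55 points, not below 48 points, so (a) is unavailable.
Exception (b)'s conditions are all satisfied: the structure's height is 7 ft, below the 8 ft limit; the structure's footprint is 275 sq ft, below the 290 sq ft limit. Under paragraphs (f)–(k): (f) would limit (b) — the registered capacity is 1,640 units, meeting the 1,540 units threshold — but (g) sets (f) aside: (g) applies — a current Standing Declaration is held. (h) is engaged (a current Category 1 Registration is held), but yields to (i): (i) operates against (h): a home-based business operates on the lot. (j) applies (a current Standing Notice is held), but is overridden by (k): (k) is engaged — the coverage ratio is 64%, below the 66% limit. (b) remains available.
Exception (c): the reference index is 397, below the 505 limit; the lot has no other accessory structure — every condition holds. But: (l) applies — a current Class 1 Clearance is held. (m), which would lift (l), is inapplicable — there is no Category 6 Exemption Letter in force. Exception (c) does not apply.
Exception (d) fails — the rear setback is under 3 m.

No — exception (b) applies; Jun does not need a building permit.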